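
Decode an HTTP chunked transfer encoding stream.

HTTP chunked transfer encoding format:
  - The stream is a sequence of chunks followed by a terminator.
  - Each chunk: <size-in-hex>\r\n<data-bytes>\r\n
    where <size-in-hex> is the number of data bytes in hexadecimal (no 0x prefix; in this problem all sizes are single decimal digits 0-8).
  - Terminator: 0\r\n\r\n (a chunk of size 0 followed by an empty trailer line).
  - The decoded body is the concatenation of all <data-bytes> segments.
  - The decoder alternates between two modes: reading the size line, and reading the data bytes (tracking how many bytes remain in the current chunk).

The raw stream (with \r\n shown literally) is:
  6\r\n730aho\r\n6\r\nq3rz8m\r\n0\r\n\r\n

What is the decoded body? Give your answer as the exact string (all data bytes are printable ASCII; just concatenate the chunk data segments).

Answer: 730ahoq3rz8m

Derivation:
Chunk 1: stream[0..1]='6' size=0x6=6, data at stream[3..9]='730aho' -> body[0..6], body so far='730aho'
Chunk 2: stream[11..12]='6' size=0x6=6, data at stream[14..20]='q3rz8m' -> body[6..12], body so far='730ahoq3rz8m'
Chunk 3: stream[22..23]='0' size=0 (terminator). Final body='730ahoq3rz8m' (12 bytes)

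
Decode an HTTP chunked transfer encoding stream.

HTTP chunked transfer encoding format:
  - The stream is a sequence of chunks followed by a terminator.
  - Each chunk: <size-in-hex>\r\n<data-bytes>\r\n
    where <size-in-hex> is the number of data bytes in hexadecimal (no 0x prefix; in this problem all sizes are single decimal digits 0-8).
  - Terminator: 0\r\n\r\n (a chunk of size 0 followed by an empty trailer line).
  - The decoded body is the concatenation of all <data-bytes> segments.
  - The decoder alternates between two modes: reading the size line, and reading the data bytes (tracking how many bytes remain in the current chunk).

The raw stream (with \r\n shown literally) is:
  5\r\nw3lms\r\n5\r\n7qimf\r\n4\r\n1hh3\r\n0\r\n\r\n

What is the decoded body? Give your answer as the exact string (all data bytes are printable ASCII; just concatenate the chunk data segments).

Chunk 1: stream[0..1]='5' size=0x5=5, data at stream[3..8]='w3lms' -> body[0..5], body so far='w3lms'
Chunk 2: stream[10..11]='5' size=0x5=5, data at stream[13..18]='7qimf' -> body[5..10], body so far='w3lms7qimf'
Chunk 3: stream[20..21]='4' size=0x4=4, data at stream[23..27]='1hh3' -> body[10..14], body so far='w3lms7qimf1hh3'
Chunk 4: stream[29..30]='0' size=0 (terminator). Final body='w3lms7qimf1hh3' (14 bytes)

Answer: w3lms7qimf1hh3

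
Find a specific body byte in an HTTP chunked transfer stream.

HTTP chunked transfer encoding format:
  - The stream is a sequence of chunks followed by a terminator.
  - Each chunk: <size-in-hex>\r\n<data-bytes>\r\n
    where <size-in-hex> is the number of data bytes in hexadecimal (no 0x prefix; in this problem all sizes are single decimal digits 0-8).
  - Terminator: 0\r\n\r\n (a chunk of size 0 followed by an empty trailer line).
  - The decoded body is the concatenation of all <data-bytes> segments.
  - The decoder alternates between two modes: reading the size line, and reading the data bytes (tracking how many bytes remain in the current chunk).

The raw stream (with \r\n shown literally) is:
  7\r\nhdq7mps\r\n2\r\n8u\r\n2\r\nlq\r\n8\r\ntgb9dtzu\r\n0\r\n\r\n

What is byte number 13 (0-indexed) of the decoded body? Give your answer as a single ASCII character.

Answer: b

Derivation:
Chunk 1: stream[0..1]='7' size=0x7=7, data at stream[3..10]='hdq7mps' -> body[0..7], body so far='hdq7mps'
Chunk 2: stream[12..13]='2' size=0x2=2, data at stream[15..17]='8u' -> body[7..9], body so far='hdq7mps8u'
Chunk 3: stream[19..20]='2' size=0x2=2, data at stream[22..24]='lq' -> body[9..11], body so far='hdq7mps8ulq'
Chunk 4: stream[26..27]='8' size=0x8=8, data at stream[29..37]='tgb9dtzu' -> body[11..19], body so far='hdq7mps8ulqtgb9dtzu'
Chunk 5: stream[39..40]='0' size=0 (terminator). Final body='hdq7mps8ulqtgb9dtzu' (19 bytes)
Body byte 13 = 'b'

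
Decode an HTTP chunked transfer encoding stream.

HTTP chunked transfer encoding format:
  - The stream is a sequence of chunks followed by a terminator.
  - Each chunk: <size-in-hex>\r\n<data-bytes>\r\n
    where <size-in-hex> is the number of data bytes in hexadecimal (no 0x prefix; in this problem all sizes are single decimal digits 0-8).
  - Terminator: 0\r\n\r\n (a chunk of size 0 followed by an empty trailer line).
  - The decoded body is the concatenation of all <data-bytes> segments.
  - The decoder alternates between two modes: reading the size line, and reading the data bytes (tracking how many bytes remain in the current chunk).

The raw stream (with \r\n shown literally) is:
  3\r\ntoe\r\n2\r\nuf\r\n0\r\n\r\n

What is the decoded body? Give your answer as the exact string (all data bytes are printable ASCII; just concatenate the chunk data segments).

Answer: toeuf

Derivation:
Chunk 1: stream[0..1]='3' size=0x3=3, data at stream[3..6]='toe' -> body[0..3], body so far='toe'
Chunk 2: stream[8..9]='2' size=0x2=2, data at stream[11..13]='uf' -> body[3..5], body so far='toeuf'
Chunk 3: stream[15..16]='0' size=0 (terminator). Final body='toeuf' (5 bytes)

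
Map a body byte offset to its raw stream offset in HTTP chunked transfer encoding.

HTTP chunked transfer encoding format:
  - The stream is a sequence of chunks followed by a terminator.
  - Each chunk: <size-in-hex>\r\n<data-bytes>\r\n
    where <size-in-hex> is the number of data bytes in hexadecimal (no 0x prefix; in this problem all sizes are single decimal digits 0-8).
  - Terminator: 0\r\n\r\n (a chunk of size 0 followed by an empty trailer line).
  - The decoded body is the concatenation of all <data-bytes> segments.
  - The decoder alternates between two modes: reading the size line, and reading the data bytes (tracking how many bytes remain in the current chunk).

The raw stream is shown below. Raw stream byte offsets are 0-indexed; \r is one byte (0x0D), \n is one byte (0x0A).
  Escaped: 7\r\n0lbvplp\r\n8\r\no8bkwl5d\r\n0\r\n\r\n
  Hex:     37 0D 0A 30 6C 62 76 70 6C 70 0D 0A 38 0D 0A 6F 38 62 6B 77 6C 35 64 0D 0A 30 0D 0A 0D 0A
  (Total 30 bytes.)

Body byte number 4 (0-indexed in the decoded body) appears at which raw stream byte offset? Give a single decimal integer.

Chunk 1: stream[0..1]='7' size=0x7=7, data at stream[3..10]='0lbvplp' -> body[0..7], body so far='0lbvplp'
Chunk 2: stream[12..13]='8' size=0x8=8, data at stream[15..23]='o8bkwl5d' -> body[7..15], body so far='0lbvplpo8bkwl5d'
Chunk 3: stream[25..26]='0' size=0 (terminator). Final body='0lbvplpo8bkwl5d' (15 bytes)
Body byte 4 at stream offset 7

Answer: 7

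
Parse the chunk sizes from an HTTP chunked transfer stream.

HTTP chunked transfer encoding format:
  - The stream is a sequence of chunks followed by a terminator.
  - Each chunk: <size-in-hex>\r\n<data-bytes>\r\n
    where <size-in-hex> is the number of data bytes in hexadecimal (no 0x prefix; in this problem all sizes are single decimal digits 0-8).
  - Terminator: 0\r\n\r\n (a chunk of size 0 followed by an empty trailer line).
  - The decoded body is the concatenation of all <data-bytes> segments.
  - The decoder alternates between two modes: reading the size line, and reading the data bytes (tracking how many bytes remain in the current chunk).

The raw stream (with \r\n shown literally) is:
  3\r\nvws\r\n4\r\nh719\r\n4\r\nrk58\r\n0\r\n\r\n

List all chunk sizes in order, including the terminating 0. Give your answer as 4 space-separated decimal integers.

Answer: 3 4 4 0

Derivation:
Chunk 1: stream[0..1]='3' size=0x3=3, data at stream[3..6]='vws' -> body[0..3], body so far='vws'
Chunk 2: stream[8..9]='4' size=0x4=4, data at stream[11..15]='h719' -> body[3..7], body so far='vwsh719'
Chunk 3: stream[17..18]='4' size=0x4=4, data at stream[20..24]='rk58' -> body[7..11], body so far='vwsh719rk58'
Chunk 4: stream[26..27]='0' size=0 (terminator). Final body='vwsh719rk58' (11 bytes)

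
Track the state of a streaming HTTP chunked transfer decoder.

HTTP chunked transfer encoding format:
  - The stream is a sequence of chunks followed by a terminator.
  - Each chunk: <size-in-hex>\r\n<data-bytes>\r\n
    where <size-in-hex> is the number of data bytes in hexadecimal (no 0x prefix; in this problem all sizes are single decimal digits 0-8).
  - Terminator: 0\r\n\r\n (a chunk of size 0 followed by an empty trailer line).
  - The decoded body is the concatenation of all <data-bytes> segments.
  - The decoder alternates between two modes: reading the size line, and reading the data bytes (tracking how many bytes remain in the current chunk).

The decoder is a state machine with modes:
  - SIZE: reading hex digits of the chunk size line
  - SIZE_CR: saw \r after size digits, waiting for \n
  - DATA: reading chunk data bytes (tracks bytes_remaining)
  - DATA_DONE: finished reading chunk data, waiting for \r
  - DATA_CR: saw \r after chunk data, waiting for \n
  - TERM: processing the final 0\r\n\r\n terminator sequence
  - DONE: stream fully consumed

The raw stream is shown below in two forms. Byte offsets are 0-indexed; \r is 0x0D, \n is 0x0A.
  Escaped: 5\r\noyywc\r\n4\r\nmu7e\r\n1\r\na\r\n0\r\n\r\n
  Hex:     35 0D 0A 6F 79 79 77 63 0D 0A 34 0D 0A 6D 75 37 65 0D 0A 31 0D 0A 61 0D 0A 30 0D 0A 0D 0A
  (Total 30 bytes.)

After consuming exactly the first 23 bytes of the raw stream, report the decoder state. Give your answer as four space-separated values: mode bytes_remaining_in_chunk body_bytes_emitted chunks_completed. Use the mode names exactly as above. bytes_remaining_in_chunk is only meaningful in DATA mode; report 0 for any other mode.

Byte 0 = '5': mode=SIZE remaining=0 emitted=0 chunks_done=0
Byte 1 = 0x0D: mode=SIZE_CR remaining=0 emitted=0 chunks_done=0
Byte 2 = 0x0A: mode=DATA remaining=5 emitted=0 chunks_done=0
Byte 3 = 'o': mode=DATA remaining=4 emitted=1 chunks_done=0
Byte 4 = 'y': mode=DATA remaining=3 emitted=2 chunks_done=0
Byte 5 = 'y': mode=DATA remaining=2 emitted=3 chunks_done=0
Byte 6 = 'w': mode=DATA remaining=1 emitted=4 chunks_done=0
Byte 7 = 'c': mode=DATA_DONE remaining=0 emitted=5 chunks_done=0
Byte 8 = 0x0D: mode=DATA_CR remaining=0 emitted=5 chunks_done=0
Byte 9 = 0x0A: mode=SIZE remaining=0 emitted=5 chunks_done=1
Byte 10 = '4': mode=SIZE remaining=0 emitted=5 chunks_done=1
Byte 11 = 0x0D: mode=SIZE_CR remaining=0 emitted=5 chunks_done=1
Byte 12 = 0x0A: mode=DATA remaining=4 emitted=5 chunks_done=1
Byte 13 = 'm': mode=DATA remaining=3 emitted=6 chunks_done=1
Byte 14 = 'u': mode=DATA remaining=2 emitted=7 chunks_done=1
Byte 15 = '7': mode=DATA remaining=1 emitted=8 chunks_done=1
Byte 16 = 'e': mode=DATA_DONE remaining=0 emitted=9 chunks_done=1
Byte 17 = 0x0D: mode=DATA_CR remaining=0 emitted=9 chunks_done=1
Byte 18 = 0x0A: mode=SIZE remaining=0 emitted=9 chunks_done=2
Byte 19 = '1': mode=SIZE remaining=0 emitted=9 chunks_done=2
Byte 20 = 0x0D: mode=SIZE_CR remaining=0 emitted=9 chunks_done=2
Byte 21 = 0x0A: mode=DATA remaining=1 emitted=9 chunks_done=2
Byte 22 = 'a': mode=DATA_DONE remaining=0 emitted=10 chunks_done=2

Answer: DATA_DONE 0 10 2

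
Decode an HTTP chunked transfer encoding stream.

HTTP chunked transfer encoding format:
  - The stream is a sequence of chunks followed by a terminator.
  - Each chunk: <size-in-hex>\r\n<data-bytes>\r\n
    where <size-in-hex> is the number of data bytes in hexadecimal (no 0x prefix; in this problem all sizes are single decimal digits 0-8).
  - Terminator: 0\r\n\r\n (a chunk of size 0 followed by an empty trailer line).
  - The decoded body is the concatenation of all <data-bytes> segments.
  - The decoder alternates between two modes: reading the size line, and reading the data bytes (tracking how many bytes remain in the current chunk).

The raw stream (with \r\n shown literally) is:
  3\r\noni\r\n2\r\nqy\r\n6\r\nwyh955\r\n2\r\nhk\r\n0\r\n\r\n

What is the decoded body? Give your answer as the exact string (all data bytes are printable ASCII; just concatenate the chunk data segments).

Answer: oniqywyh955hk

Derivation:
Chunk 1: stream[0..1]='3' size=0x3=3, data at stream[3..6]='oni' -> body[0..3], body so far='oni'
Chunk 2: stream[8..9]='2' size=0x2=2, data at stream[11..13]='qy' -> body[3..5], body so far='oniqy'
Chunk 3: stream[15..16]='6' size=0x6=6, data at stream[18..24]='wyh955' -> body[5..11], body so far='oniqywyh955'
Chunk 4: stream[26..27]='2' size=0x2=2, data at stream[29..31]='hk' -> body[11..13], body so far='oniqywyh955hk'
Chunk 5: stream[33..34]='0' size=0 (terminator). Final body='oniqywyh955hk' (13 bytes)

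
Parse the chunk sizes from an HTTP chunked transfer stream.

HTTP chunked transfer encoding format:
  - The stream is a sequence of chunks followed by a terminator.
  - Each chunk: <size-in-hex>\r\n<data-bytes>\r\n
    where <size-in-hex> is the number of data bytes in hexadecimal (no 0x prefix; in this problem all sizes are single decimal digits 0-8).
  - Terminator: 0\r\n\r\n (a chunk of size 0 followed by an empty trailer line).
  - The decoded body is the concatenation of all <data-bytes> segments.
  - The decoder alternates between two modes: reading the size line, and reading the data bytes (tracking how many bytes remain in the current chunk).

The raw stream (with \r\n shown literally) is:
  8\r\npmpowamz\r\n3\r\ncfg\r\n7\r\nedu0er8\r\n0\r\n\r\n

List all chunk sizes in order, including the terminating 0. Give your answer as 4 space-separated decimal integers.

Answer: 8 3 7 0

Derivation:
Chunk 1: stream[0..1]='8' size=0x8=8, data at stream[3..11]='pmpowamz' -> body[0..8], body so far='pmpowamz'
Chunk 2: stream[13..14]='3' size=0x3=3, data at stream[16..19]='cfg' -> body[8..11], body so far='pmpowamzcfg'
Chunk 3: stream[21..22]='7' size=0x7=7, data at stream[24..31]='edu0er8' -> body[11..18], body so far='pmpowamzcfgedu0er8'
Chunk 4: stream[33..34]='0' size=0 (terminator). Final body='pmpowamzcfgedu0er8' (18 bytes)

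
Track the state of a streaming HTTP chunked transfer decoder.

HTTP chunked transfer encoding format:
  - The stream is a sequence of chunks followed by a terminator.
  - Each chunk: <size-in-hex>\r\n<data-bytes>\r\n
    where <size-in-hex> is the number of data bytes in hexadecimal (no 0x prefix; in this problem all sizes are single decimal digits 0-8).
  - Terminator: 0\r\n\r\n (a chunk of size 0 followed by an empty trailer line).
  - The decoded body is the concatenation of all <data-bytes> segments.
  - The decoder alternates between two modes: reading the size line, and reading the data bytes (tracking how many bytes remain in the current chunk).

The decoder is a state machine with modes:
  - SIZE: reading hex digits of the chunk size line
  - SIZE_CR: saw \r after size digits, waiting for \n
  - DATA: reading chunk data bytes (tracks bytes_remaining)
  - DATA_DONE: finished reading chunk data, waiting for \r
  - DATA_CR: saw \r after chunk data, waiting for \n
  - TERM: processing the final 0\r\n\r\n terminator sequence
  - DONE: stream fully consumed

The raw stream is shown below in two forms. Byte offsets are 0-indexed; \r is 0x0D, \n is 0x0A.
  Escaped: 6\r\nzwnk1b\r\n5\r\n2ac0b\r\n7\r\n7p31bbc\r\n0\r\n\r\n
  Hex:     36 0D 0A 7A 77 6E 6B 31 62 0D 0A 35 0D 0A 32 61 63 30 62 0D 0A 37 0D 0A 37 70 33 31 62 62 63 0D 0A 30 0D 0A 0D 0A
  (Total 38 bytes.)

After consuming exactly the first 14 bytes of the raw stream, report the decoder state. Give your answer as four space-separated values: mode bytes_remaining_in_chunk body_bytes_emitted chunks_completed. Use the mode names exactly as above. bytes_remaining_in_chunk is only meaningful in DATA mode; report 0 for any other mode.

Answer: DATA 5 6 1

Derivation:
Byte 0 = '6': mode=SIZE remaining=0 emitted=0 chunks_done=0
Byte 1 = 0x0D: mode=SIZE_CR remaining=0 emitted=0 chunks_done=0
Byte 2 = 0x0A: mode=DATA remaining=6 emitted=0 chunks_done=0
Byte 3 = 'z': mode=DATA remaining=5 emitted=1 chunks_done=0
Byte 4 = 'w': mode=DATA remaining=4 emitted=2 chunks_done=0
Byte 5 = 'n': mode=DATA remaining=3 emitted=3 chunks_done=0
Byte 6 = 'k': mode=DATA remaining=2 emitted=4 chunks_done=0
Byte 7 = '1': mode=DATA remaining=1 emitted=5 chunks_done=0
Byte 8 = 'b': mode=DATA_DONE remaining=0 emitted=6 chunks_done=0
Byte 9 = 0x0D: mode=DATA_CR remaining=0 emitted=6 chunks_done=0
Byte 10 = 0x0A: mode=SIZE remaining=0 emitted=6 chunks_done=1
Byte 11 = '5': mode=SIZE remaining=0 emitted=6 chunks_done=1
Byte 12 = 0x0D: mode=SIZE_CR remaining=0 emitted=6 chunks_done=1
Byte 13 = 0x0A: mode=DATA remaining=5 emitted=6 chunks_done=1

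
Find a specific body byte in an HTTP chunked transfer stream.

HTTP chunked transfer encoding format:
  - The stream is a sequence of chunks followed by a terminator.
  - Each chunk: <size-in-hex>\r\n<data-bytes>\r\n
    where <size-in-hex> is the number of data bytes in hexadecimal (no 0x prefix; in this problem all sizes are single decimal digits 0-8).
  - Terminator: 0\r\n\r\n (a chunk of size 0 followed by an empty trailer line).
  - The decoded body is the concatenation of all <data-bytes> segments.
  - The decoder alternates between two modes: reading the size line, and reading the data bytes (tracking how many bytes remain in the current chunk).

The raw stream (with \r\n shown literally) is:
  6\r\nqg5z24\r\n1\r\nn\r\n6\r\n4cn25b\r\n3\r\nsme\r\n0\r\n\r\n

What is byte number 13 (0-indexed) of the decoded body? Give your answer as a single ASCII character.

Answer: s

Derivation:
Chunk 1: stream[0..1]='6' size=0x6=6, data at stream[3..9]='qg5z24' -> body[0..6], body so far='qg5z24'
Chunk 2: stream[11..12]='1' size=0x1=1, data at stream[14..15]='n' -> body[6..7], body so far='qg5z24n'
Chunk 3: stream[17..18]='6' size=0x6=6, data at stream[20..26]='4cn25b' -> body[7..13], body so far='qg5z24n4cn25b'
Chunk 4: stream[28..29]='3' size=0x3=3, data at stream[31..34]='sme' -> body[13..16], body so far='qg5z24n4cn25bsme'
Chunk 5: stream[36..37]='0' size=0 (terminator). Final body='qg5z24n4cn25bsme' (16 bytes)
Body byte 13 = 's'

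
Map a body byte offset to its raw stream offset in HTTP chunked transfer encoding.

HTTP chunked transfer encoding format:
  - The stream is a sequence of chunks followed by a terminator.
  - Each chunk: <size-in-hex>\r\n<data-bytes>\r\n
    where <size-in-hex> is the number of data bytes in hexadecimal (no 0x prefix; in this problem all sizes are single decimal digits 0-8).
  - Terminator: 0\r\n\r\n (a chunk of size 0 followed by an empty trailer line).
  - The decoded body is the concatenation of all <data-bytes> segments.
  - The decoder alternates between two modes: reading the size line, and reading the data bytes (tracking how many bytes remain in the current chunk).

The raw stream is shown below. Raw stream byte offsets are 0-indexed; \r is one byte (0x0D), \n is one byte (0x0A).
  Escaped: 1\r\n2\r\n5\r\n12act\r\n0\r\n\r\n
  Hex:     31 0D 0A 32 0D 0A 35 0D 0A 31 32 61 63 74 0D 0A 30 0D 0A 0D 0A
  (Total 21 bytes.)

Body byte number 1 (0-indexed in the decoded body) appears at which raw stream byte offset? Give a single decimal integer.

Answer: 9

Derivation:
Chunk 1: stream[0..1]='1' size=0x1=1, data at stream[3..4]='2' -> body[0..1], body so far='2'
Chunk 2: stream[6..7]='5' size=0x5=5, data at stream[9..14]='12act' -> body[1..6], body so far='212act'
Chunk 3: stream[16..17]='0' size=0 (terminator). Final body='212act' (6 bytes)
Body byte 1 at stream offset 9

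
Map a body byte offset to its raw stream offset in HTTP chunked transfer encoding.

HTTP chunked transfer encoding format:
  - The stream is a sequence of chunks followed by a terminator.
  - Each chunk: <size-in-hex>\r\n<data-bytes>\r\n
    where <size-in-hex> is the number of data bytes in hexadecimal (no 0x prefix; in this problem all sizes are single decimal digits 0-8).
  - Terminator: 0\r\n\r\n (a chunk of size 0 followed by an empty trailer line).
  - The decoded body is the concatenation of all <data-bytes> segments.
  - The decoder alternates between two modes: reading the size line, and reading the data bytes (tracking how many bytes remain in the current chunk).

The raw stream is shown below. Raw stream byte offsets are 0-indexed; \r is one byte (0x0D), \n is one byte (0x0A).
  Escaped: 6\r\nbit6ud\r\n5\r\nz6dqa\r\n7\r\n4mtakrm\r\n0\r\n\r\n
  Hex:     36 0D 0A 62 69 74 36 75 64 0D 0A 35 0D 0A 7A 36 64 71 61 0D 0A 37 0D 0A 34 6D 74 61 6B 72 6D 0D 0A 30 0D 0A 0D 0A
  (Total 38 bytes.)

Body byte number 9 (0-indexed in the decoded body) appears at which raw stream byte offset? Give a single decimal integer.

Answer: 17

Derivation:
Chunk 1: stream[0..1]='6' size=0x6=6, data at stream[3..9]='bit6ud' -> body[0..6], body so far='bit6ud'
Chunk 2: stream[11..12]='5' size=0x5=5, data at stream[14..19]='z6dqa' -> body[6..11], body so far='bit6udz6dqa'
Chunk 3: stream[21..22]='7' size=0x7=7, data at stream[24..31]='4mtakrm' -> body[11..18], body so far='bit6udz6dqa4mtakrm'
Chunk 4: stream[33..34]='0' size=0 (terminator). Final body='bit6udz6dqa4mtakrm' (18 bytes)
Body byte 9 at stream offset 17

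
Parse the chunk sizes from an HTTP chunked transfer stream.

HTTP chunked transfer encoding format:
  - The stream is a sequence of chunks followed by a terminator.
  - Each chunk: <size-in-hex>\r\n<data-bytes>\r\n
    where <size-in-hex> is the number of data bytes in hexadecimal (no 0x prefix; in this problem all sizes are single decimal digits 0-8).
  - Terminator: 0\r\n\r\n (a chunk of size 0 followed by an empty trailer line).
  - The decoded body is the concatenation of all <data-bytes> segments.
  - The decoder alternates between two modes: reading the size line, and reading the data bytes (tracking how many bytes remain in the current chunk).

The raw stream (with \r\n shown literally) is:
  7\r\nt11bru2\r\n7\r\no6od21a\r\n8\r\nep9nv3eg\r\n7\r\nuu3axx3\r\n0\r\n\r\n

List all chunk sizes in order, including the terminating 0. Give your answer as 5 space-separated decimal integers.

Answer: 7 7 8 7 0

Derivation:
Chunk 1: stream[0..1]='7' size=0x7=7, data at stream[3..10]='t11bru2' -> body[0..7], body so far='t11bru2'
Chunk 2: stream[12..13]='7' size=0x7=7, data at stream[15..22]='o6od21a' -> body[7..14], body so far='t11bru2o6od21a'
Chunk 3: stream[24..25]='8' size=0x8=8, data at stream[27..35]='ep9nv3eg' -> body[14..22], body so far='t11bru2o6od21aep9nv3eg'
Chunk 4: stream[37..38]='7' size=0x7=7, data at stream[40..47]='uu3axx3' -> body[22..29], body so far='t11bru2o6od21aep9nv3eguu3axx3'
Chunk 5: stream[49..50]='0' size=0 (terminator). Final body='t11bru2o6od21aep9nv3eguu3axx3' (29 bytes)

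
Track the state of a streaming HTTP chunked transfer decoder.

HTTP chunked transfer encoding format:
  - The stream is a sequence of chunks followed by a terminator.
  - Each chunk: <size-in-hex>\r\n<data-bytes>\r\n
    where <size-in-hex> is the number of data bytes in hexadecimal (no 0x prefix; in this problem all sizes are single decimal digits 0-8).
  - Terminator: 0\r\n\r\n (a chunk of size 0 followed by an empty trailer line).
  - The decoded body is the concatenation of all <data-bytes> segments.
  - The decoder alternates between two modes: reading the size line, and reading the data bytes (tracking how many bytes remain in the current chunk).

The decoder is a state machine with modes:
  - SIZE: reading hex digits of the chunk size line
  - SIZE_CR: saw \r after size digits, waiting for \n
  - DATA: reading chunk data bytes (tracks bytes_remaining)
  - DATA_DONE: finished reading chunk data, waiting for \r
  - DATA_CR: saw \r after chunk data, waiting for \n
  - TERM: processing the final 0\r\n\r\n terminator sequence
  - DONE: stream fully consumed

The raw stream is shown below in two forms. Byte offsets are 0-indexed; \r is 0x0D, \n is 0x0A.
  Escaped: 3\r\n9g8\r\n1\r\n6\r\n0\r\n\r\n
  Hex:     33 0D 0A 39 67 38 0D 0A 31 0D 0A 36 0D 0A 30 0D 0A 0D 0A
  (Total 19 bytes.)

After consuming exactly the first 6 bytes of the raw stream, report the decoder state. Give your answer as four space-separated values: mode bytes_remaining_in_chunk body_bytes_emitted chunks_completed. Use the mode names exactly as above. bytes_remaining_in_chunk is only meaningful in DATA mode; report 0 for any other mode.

Answer: DATA_DONE 0 3 0

Derivation:
Byte 0 = '3': mode=SIZE remaining=0 emitted=0 chunks_done=0
Byte 1 = 0x0D: mode=SIZE_CR remaining=0 emitted=0 chunks_done=0
Byte 2 = 0x0A: mode=DATA remaining=3 emitted=0 chunks_done=0
Byte 3 = '9': mode=DATA remaining=2 emitted=1 chunks_done=0
Byte 4 = 'g': mode=DATA remaining=1 emitted=2 chunks_done=0
Byte 5 = '8': mode=DATA_DONE remaining=0 emitted=3 chunks_done=0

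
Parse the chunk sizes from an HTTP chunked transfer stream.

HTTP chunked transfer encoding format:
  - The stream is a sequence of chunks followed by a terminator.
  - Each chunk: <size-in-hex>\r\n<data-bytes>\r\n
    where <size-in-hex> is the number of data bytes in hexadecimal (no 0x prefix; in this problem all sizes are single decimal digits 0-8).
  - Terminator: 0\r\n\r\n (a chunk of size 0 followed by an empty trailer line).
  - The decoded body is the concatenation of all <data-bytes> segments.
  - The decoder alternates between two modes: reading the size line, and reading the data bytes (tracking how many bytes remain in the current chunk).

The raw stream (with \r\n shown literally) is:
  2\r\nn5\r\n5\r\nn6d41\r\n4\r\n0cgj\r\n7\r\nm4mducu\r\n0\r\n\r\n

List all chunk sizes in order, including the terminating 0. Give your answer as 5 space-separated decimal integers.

Answer: 2 5 4 7 0

Derivation:
Chunk 1: stream[0..1]='2' size=0x2=2, data at stream[3..5]='n5' -> body[0..2], body so far='n5'
Chunk 2: stream[7..8]='5' size=0x5=5, data at stream[10..15]='n6d41' -> body[2..7], body so far='n5n6d41'
Chunk 3: stream[17..18]='4' size=0x4=4, data at stream[20..24]='0cgj' -> body[7..11], body so far='n5n6d410cgj'
Chunk 4: stream[26..27]='7' size=0x7=7, data at stream[29..36]='m4mducu' -> body[11..18], body so far='n5n6d410cgjm4mducu'
Chunk 5: stream[38..39]='0' size=0 (terminator). Final body='n5n6d410cgjm4mducu' (18 bytes)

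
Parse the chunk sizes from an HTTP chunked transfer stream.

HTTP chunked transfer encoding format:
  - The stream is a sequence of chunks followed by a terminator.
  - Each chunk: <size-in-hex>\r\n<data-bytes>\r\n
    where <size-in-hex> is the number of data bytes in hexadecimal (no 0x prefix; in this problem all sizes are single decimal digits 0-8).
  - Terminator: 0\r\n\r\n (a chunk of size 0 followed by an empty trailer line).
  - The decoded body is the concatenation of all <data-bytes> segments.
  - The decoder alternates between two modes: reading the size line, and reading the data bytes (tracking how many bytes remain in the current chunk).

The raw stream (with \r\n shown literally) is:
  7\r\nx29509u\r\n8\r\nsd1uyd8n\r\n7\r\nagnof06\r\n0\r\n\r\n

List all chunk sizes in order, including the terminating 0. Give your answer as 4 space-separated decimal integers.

Answer: 7 8 7 0

Derivation:
Chunk 1: stream[0..1]='7' size=0x7=7, data at stream[3..10]='x29509u' -> body[0..7], body so far='x29509u'
Chunk 2: stream[12..13]='8' size=0x8=8, data at stream[15..23]='sd1uyd8n' -> body[7..15], body so far='x29509usd1uyd8n'
Chunk 3: stream[25..26]='7' size=0x7=7, data at stream[28..35]='agnof06' -> body[15..22], body so far='x29509usd1uyd8nagnof06'
Chunk 4: stream[37..38]='0' size=0 (terminator). Final body='x29509usd1uyd8nagnof06' (22 bytes)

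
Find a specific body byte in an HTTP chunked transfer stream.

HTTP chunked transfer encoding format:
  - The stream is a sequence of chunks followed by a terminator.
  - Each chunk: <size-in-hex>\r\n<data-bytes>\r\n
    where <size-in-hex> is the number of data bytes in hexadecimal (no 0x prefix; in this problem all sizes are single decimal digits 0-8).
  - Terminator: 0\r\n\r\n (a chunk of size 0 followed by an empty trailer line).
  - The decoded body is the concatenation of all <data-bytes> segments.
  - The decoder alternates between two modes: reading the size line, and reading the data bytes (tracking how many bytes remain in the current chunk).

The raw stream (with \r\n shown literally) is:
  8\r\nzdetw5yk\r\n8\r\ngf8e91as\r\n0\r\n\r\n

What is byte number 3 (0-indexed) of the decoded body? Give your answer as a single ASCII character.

Answer: t

Derivation:
Chunk 1: stream[0..1]='8' size=0x8=8, data at stream[3..11]='zdetw5yk' -> body[0..8], body so far='zdetw5yk'
Chunk 2: stream[13..14]='8' size=0x8=8, data at stream[16..24]='gf8e91as' -> body[8..16], body so far='zdetw5ykgf8e91as'
Chunk 3: stream[26..27]='0' size=0 (terminator). Final body='zdetw5ykgf8e91as' (16 bytes)
Body byte 3 = 't'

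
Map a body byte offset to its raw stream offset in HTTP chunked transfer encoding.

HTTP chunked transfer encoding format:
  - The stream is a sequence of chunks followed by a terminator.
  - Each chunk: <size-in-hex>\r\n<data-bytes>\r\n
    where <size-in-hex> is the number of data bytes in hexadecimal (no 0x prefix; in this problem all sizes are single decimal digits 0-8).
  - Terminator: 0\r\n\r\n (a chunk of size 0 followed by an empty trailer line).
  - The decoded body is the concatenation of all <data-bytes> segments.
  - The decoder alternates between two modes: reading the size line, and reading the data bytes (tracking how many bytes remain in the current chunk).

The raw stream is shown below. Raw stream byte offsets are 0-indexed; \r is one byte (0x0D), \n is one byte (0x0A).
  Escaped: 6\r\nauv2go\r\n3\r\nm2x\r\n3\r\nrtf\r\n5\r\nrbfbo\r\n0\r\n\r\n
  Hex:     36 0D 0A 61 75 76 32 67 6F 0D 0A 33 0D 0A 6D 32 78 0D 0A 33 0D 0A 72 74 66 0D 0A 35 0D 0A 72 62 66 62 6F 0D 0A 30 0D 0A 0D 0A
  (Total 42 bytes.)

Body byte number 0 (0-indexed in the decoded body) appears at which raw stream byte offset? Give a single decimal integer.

Answer: 3

Derivation:
Chunk 1: stream[0..1]='6' size=0x6=6, data at stream[3..9]='auv2go' -> body[0..6], body so far='auv2go'
Chunk 2: stream[11..12]='3' size=0x3=3, data at stream[14..17]='m2x' -> body[6..9], body so far='auv2gom2x'
Chunk 3: stream[19..20]='3' size=0x3=3, data at stream[22..25]='rtf' -> body[9..12], body so far='auv2gom2xrtf'
Chunk 4: stream[27..28]='5' size=0x5=5, data at stream[30..35]='rbfbo' -> body[12..17], body so far='auv2gom2xrtfrbfbo'
Chunk 5: stream[37..38]='0' size=0 (terminator). Final body='auv2gom2xrtfrbfbo' (17 bytes)
Body byte 0 at stream offset 3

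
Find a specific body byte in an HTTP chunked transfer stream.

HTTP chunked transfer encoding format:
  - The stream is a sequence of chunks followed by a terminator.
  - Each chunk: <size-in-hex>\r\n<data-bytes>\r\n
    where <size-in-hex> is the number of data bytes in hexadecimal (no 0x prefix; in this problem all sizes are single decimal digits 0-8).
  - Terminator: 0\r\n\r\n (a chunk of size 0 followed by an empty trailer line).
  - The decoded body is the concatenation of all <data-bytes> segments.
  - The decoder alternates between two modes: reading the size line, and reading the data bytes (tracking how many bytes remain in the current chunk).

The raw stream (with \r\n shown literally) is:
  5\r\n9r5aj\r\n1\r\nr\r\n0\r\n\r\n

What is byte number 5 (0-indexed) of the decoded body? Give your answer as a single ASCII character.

Chunk 1: stream[0..1]='5' size=0x5=5, data at stream[3..8]='9r5aj' -> body[0..5], body so far='9r5aj'
Chunk 2: stream[10..11]='1' size=0x1=1, data at stream[13..14]='r' -> body[5..6], body so far='9r5ajr'
Chunk 3: stream[16..17]='0' size=0 (terminator). Final body='9r5ajr' (6 bytes)
Body byte 5 = 'r'

Answer: r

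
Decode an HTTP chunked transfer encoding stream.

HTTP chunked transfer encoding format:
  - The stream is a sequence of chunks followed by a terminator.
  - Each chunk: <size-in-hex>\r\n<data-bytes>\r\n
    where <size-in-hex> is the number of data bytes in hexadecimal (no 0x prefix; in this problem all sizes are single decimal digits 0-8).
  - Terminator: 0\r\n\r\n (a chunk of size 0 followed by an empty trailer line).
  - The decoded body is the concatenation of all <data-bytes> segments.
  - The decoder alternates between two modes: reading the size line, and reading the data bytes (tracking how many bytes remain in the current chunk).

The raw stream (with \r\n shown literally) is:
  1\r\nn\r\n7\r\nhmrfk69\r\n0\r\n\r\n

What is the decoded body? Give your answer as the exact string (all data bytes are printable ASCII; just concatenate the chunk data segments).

Answer: nhmrfk69

Derivation:
Chunk 1: stream[0..1]='1' size=0x1=1, data at stream[3..4]='n' -> body[0..1], body so far='n'
Chunk 2: stream[6..7]='7' size=0x7=7, data at stream[9..16]='hmrfk69' -> body[1..8], body so far='nhmrfk69'
Chunk 3: stream[18..19]='0' size=0 (terminator). Final body='nhmrfk69' (8 bytes)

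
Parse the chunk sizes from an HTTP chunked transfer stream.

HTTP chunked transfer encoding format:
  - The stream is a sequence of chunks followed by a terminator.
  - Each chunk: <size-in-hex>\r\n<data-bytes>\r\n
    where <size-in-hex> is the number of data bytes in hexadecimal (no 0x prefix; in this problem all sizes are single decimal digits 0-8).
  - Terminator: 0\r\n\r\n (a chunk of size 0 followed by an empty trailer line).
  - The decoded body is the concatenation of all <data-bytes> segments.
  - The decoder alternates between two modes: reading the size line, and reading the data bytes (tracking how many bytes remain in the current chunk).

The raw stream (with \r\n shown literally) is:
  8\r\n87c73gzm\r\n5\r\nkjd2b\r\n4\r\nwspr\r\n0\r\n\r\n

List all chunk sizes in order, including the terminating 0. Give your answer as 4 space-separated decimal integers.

Answer: 8 5 4 0

Derivation:
Chunk 1: stream[0..1]='8' size=0x8=8, data at stream[3..11]='87c73gzm' -> body[0..8], body so far='87c73gzm'
Chunk 2: stream[13..14]='5' size=0x5=5, data at stream[16..21]='kjd2b' -> body[8..13], body so far='87c73gzmkjd2b'
Chunk 3: stream[23..24]='4' size=0x4=4, data at stream[26..30]='wspr' -> body[13..17], body so far='87c73gzmkjd2bwspr'
Chunk 4: stream[32..33]='0' size=0 (terminator). Final body='87c73gzmkjd2bwspr' (17 bytes)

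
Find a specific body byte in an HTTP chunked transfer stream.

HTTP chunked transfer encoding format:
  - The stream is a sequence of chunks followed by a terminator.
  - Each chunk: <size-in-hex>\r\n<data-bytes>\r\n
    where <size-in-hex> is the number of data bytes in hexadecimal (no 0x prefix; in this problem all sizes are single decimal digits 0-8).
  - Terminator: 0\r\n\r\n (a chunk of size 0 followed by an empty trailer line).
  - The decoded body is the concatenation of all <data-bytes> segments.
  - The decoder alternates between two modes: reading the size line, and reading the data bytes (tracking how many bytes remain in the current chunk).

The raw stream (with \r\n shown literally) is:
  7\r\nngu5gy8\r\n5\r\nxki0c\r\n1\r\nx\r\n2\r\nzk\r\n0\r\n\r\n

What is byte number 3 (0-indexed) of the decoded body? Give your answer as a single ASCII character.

Chunk 1: stream[0..1]='7' size=0x7=7, data at stream[3..10]='ngu5gy8' -> body[0..7], body so far='ngu5gy8'
Chunk 2: stream[12..13]='5' size=0x5=5, data at stream[15..20]='xki0c' -> body[7..12], body so far='ngu5gy8xki0c'
Chunk 3: stream[22..23]='1' size=0x1=1, data at stream[25..26]='x' -> body[12..13], body so far='ngu5gy8xki0cx'
Chunk 4: stream[28..29]='2' size=0x2=2, data at stream[31..33]='zk' -> body[13..15], body so far='ngu5gy8xki0cxzk'
Chunk 5: stream[35..36]='0' size=0 (terminator). Final body='ngu5gy8xki0cxzk' (15 bytes)
Body byte 3 = '5'

Answer: 5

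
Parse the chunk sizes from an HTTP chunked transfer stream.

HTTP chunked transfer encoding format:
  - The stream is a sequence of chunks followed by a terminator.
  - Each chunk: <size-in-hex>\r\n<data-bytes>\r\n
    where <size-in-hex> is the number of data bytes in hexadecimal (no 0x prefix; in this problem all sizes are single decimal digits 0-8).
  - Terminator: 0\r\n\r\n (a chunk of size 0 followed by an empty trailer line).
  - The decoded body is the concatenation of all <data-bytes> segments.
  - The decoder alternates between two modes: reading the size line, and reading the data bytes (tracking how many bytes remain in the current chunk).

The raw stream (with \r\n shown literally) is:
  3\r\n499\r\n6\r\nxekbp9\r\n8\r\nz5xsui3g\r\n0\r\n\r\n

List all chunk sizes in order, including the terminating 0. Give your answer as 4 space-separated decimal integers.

Answer: 3 6 8 0

Derivation:
Chunk 1: stream[0..1]='3' size=0x3=3, data at stream[3..6]='499' -> body[0..3], body so far='499'
Chunk 2: stream[8..9]='6' size=0x6=6, data at stream[11..17]='xekbp9' -> body[3..9], body so far='499xekbp9'
Chunk 3: stream[19..20]='8' size=0x8=8, data at stream[22..30]='z5xsui3g' -> body[9..17], body so far='499xekbp9z5xsui3g'
Chunk 4: stream[32..33]='0' size=0 (terminator). Final body='499xekbp9z5xsui3g' (17 bytes)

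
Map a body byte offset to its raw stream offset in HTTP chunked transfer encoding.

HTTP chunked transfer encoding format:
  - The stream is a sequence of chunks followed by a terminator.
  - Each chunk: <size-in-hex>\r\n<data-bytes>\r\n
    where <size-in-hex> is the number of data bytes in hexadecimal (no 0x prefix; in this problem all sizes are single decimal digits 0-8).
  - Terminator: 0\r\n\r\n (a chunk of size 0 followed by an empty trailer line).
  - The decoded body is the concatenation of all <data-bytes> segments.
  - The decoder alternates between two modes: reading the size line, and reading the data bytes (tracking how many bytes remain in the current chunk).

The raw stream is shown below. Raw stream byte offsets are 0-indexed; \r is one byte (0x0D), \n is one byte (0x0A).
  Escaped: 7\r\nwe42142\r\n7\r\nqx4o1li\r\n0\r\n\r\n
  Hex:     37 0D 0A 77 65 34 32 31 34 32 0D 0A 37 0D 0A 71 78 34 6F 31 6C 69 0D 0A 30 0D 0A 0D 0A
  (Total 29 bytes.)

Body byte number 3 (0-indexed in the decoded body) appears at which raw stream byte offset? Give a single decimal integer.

Answer: 6

Derivation:
Chunk 1: stream[0..1]='7' size=0x7=7, data at stream[3..10]='we42142' -> body[0..7], body so far='we42142'
Chunk 2: stream[12..13]='7' size=0x7=7, data at stream[15..22]='qx4o1li' -> body[7..14], body so far='we42142qx4o1li'
Chunk 3: stream[24..25]='0' size=0 (terminator). Final body='we42142qx4o1li' (14 bytes)
Body byte 3 at stream offset 6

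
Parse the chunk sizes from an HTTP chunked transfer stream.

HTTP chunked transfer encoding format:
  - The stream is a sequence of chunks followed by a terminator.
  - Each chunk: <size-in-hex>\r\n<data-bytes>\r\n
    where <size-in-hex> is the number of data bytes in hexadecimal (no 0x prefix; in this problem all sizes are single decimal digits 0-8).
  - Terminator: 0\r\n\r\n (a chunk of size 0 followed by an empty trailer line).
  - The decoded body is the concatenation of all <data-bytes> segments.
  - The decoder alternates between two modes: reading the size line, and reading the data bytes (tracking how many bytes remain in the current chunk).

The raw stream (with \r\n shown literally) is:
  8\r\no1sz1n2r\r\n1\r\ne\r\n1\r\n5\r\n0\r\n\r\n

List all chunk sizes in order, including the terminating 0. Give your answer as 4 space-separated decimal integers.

Chunk 1: stream[0..1]='8' size=0x8=8, data at stream[3..11]='o1sz1n2r' -> body[0..8], body so far='o1sz1n2r'
Chunk 2: stream[13..14]='1' size=0x1=1, data at stream[16..17]='e' -> body[8..9], body so far='o1sz1n2re'
Chunk 3: stream[19..20]='1' size=0x1=1, data at stream[22..23]='5' -> body[9..10], body so far='o1sz1n2re5'
Chunk 4: stream[25..26]='0' size=0 (terminator). Final body='o1sz1n2re5' (10 bytes)

Answer: 8 1 1 0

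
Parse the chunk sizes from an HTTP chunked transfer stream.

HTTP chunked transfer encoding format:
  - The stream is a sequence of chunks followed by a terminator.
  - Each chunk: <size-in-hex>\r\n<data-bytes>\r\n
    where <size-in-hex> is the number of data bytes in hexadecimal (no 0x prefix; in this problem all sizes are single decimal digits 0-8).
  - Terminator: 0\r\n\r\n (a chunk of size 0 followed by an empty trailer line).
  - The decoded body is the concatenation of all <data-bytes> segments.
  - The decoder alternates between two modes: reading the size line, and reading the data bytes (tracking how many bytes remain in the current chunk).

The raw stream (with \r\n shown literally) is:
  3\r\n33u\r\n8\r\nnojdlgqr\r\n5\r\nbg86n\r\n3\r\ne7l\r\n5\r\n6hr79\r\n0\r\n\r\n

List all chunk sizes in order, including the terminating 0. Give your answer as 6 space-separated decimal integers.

Answer: 3 8 5 3 5 0

Derivation:
Chunk 1: stream[0..1]='3' size=0x3=3, data at stream[3..6]='33u' -> body[0..3], body so far='33u'
Chunk 2: stream[8..9]='8' size=0x8=8, data at stream[11..19]='nojdlgqr' -> body[3..11], body so far='33unojdlgqr'
Chunk 3: stream[21..22]='5' size=0x5=5, data at stream[24..29]='bg86n' -> body[11..16], body so far='33unojdlgqrbg86n'
Chunk 4: stream[31..32]='3' size=0x3=3, data at stream[34..37]='e7l' -> body[16..19], body so far='33unojdlgqrbg86ne7l'
Chunk 5: stream[39..40]='5' size=0x5=5, data at stream[42..47]='6hr79' -> body[19..24], body so far='33unojdlgqrbg86ne7l6hr79'
Chunk 6: stream[49..50]='0' size=0 (terminator). Final body='33unojdlgqrbg86ne7l6hr79' (24 bytes)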